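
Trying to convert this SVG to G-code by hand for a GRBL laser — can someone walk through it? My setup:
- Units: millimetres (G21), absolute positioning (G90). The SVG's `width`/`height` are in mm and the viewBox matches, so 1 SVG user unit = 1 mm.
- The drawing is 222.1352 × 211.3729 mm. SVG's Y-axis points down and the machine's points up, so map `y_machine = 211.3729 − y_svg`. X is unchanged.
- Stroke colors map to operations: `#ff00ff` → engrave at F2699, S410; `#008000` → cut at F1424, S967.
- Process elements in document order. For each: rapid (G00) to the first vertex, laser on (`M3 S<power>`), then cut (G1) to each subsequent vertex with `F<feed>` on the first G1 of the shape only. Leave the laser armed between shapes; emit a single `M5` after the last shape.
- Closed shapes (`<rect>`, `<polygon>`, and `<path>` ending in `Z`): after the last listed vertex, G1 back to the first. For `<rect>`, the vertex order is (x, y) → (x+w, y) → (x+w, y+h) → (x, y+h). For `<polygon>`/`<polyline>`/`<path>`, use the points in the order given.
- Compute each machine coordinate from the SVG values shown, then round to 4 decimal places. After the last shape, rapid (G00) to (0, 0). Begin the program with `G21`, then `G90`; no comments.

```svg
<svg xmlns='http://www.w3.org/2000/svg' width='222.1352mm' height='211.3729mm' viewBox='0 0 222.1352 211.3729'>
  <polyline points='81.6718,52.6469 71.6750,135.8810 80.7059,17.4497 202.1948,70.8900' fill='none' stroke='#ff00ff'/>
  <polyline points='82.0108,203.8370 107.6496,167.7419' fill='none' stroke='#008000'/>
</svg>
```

Since the viewBox matches the mm dimensions, user units are millimetres directly. The only transform is the Y-flip y_m = 211.3729 − y_svg.

Shape 1 is a open polyline drawn with `<polyline>`. Its stroke #ff00ff means engrave at S410, F2699. After flipping Y the toolpath is (81.6718,158.7260) → (71.6750,75.4919) → (80.7059,193.9232) → (202.1948,140.4829).

Shape 2 is a line segment drawn with `<polyline>`. Its stroke #008000 means cut at S967, F1424. After flipping Y the toolpath is (82.0108,7.5359) → (107.6496,43.6310).

G21
G90
G00 X81.6718 Y158.7260
M3 S410
G1 X71.6750 Y75.4919 F2699
G1 X80.7059 Y193.9232
G1 X202.1948 Y140.4829
G00 X82.0108 Y7.5359
M3 S967
G1 X107.6496 Y43.6310 F1424
M5
G00 X0.0000 Y0.0000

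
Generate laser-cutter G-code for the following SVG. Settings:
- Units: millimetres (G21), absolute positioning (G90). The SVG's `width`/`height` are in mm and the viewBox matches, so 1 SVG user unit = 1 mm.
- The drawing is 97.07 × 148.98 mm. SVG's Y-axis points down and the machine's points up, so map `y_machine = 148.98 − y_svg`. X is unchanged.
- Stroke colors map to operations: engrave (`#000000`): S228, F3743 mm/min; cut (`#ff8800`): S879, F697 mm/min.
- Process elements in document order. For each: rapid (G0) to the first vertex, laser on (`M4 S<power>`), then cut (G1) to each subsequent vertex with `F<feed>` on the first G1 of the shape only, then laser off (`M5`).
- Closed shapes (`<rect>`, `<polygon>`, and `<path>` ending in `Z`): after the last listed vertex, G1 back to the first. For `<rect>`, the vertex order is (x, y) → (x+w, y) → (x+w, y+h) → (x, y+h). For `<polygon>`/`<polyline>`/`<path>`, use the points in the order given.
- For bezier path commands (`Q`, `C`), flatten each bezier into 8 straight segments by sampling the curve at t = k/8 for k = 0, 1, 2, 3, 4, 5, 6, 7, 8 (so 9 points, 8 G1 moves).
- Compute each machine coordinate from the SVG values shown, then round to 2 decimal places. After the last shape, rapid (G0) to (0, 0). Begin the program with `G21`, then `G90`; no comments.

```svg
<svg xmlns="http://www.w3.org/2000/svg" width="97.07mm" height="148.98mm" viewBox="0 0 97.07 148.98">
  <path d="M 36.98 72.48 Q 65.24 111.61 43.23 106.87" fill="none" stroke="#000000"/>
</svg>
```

G21
G90
G0 X36.98 Y76.50
M4 S228
G1 X43.26 Y67.40 F3743
G1 X47.97 Y59.68
G1 X51.11 Y53.32
G1 X52.67 Y48.34
G1 X52.67 Y44.72
G1 X51.09 Y42.48
G1 X47.95 Y41.61
G1 X43.23 Y42.11
M5
G0 X0.00 Y0.00

viewBox `0 0 97.07 148.98` with mm width/height → 1 unit = 1 mm. Flip: y_m = 148.98 − y_svg.

**Shape 1** — `<path>` quadratic bezier, stroke `#000000` → engrave (S228, F3743). Control points (SVG): P0=(36.98,72.48), P1=(65.24,111.61), P2=(43.23,106.87); sampled at t=k/8. Machine vertices: (36.98,76.50) → (43.26,67.40) → (47.97,59.68) → (51.11,53.32) → (52.67,48.34) → (52.67,44.72) → (51.09,42.48) → (47.95,41.61) → (43.23,42.11). Open path.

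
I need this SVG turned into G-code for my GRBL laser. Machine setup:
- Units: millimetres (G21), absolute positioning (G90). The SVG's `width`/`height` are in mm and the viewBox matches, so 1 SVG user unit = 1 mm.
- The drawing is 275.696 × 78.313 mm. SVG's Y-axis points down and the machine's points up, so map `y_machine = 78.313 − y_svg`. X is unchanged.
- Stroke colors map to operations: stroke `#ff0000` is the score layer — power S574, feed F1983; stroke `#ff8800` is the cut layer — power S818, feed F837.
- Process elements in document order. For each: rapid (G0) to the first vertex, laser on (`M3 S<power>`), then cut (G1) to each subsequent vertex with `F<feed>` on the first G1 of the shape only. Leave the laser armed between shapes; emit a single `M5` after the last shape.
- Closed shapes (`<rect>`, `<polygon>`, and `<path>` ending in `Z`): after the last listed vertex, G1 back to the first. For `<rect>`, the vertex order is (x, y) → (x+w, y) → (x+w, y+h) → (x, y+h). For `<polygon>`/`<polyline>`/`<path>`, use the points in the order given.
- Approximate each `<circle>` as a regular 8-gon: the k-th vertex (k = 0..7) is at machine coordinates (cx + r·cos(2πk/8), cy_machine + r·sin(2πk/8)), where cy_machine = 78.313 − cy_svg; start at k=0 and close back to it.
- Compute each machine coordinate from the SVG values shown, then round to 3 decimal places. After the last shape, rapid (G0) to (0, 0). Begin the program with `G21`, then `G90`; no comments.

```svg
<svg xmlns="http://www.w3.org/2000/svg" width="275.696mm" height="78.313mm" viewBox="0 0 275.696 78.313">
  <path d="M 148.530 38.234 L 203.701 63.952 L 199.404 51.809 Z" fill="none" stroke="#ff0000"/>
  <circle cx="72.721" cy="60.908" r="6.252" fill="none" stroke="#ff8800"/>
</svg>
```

G21
G90
G0 X148.530 Y40.079
M3 S574
G1 X203.701 Y14.361 F1983
G1 X199.404 Y26.504
G1 X148.530 Y40.079
G0 X78.973 Y17.405
M3 S818
G1 X77.142 Y21.826 F837
G1 X72.721 Y23.657
G1 X68.300 Y21.826
G1 X66.469 Y17.405
G1 X68.300 Y12.984
G1 X72.721 Y11.153
G1 X77.142 Y12.984
G1 X78.973 Y17.405
M5
G0 X0.000 Y0.000

viewBox `0 0 275.696 78.313` with mm width/height → 1 unit = 1 mm. Flip: y_m = 78.313 − y_svg.

**Shape 1** — `<path>` closed polygon, stroke `#ff0000` → score (S574, F1983). Machine vertices: (148.530,40.079) → (203.701,14.361) → (199.404,26.504) → (148.530,40.079). Closed: final G1 returns to the first vertex.

**Shape 2** — `<circle>` circle, stroke `#ff8800` → cut (S818, F837). Machine vertices: (78.973,17.405) → (77.142,21.826) → (72.721,23.657) → (68.300,21.826) → (66.469,17.405) → (68.300,12.984) → (72.721,11.153) → (77.142,12.984) → (78.973,17.405). Closed: final G1 returns to the first vertex.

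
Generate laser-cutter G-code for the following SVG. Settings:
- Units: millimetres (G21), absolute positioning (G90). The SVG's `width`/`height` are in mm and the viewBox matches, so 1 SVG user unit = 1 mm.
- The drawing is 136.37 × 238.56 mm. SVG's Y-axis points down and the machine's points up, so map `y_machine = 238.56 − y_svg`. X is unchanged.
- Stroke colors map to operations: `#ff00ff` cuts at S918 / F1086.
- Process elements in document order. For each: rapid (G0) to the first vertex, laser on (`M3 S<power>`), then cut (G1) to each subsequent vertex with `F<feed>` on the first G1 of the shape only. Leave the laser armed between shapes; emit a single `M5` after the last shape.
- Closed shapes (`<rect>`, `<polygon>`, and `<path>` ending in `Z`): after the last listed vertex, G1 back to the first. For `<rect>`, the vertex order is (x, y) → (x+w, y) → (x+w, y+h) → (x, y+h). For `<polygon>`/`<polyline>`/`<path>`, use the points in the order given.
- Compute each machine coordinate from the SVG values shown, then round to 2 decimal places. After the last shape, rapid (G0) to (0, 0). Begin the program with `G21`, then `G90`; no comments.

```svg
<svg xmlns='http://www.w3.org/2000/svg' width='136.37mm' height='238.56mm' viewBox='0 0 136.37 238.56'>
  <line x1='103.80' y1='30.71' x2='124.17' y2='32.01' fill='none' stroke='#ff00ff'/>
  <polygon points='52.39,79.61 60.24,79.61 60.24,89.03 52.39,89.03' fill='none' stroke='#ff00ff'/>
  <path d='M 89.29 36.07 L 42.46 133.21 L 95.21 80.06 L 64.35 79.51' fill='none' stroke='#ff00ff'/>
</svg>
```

G21
G90
G0 X103.80 Y207.85
M3 S918
G1 X124.17 Y206.55 F1086
G0 X52.39 Y158.95
M3 S918
G1 X60.24 Y158.95 F1086
G1 X60.24 Y149.53
G1 X52.39 Y149.53
G1 X52.39 Y158.95
G0 X89.29 Y202.49
M3 S918
G1 X42.46 Y105.35 F1086
G1 X95.21 Y158.50
G1 X64.35 Y159.05
M5
G0 X0.00 Y0.00

viewBox `0 0 136.37 238.56` with mm width/height → 1 unit = 1 mm. Flip: y_m = 238.56 − y_svg.

**Shape 1** — `<line>` line segment, stroke `#ff00ff` → cut (S918, F1086). Machine vertices: (103.80,207.85) → (124.17,206.55). Open path.

**Shape 2** — `<polygon>` rectangle, stroke `#ff00ff` → cut (S918, F1086). Machine vertices: (52.39,158.95) → (60.24,158.95) → (60.24,149.53) → (52.39,149.53) → (52.39,158.95). Closed: final G1 returns to the first vertex.

**Shape 3** — `<path>` open polyline, stroke `#ff00ff` → cut (S918, F1086). Machine vertices: (89.29,202.49) → (42.46,105.35) → (95.21,158.50) → (64.35,159.05). Open path.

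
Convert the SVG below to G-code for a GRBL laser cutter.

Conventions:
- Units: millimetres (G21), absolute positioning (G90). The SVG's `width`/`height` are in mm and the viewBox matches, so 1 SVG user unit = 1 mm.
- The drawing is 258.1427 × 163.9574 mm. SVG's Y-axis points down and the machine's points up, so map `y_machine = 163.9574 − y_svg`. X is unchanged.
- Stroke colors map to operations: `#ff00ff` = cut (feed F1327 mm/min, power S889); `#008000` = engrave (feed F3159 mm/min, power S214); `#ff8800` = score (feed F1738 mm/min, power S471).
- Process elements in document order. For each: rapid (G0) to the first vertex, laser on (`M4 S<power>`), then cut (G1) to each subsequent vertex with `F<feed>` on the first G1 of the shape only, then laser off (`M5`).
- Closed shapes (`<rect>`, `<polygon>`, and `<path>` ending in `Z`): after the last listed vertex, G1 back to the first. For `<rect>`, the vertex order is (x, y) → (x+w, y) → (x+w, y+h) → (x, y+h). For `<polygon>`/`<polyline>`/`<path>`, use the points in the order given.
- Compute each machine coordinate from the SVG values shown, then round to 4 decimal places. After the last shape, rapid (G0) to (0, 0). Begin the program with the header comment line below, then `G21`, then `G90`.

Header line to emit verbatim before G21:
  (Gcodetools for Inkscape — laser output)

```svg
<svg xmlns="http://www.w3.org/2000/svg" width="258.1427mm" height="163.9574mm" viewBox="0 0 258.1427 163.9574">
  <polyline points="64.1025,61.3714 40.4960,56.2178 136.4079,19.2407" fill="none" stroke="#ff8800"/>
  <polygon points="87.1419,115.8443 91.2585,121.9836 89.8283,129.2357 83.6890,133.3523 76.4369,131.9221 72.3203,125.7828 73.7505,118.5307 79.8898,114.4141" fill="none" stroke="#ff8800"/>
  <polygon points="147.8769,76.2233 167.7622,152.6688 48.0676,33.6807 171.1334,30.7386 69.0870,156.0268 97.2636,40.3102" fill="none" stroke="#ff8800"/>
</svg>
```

(Gcodetools for Inkscape — laser output)
G21
G90
G0 X64.1025 Y102.5860
M4 S471
G1 X40.4960 Y107.7396 F1738
G1 X136.4079 Y144.7167
M5
G0 X87.1419 Y48.1131
M4 S471
G1 X91.2585 Y41.9738 F1738
G1 X89.8283 Y34.7217
G1 X83.6890 Y30.6051
G1 X76.4369 Y32.0353
G1 X72.3203 Y38.1746
G1 X73.7505 Y45.4267
G1 X79.8898 Y49.5433
G1 X87.1419 Y48.1131
M5
G0 X147.8769 Y87.7341
M4 S471
G1 X167.7622 Y11.2886 F1738
G1 X48.0676 Y130.2767
G1 X171.1334 Y133.2188
G1 X69.0870 Y7.9306
G1 X97.2636 Y123.6472
G1 X147.8769 Y87.7341
M5
G0 X0.0000 Y0.0000

viewBox `0 0 258.1427 163.9574` with mm width/height → 1 unit = 1 mm. Flip: y_m = 163.9574 − y_svg.

**Shape 1** — `<polyline>` open polyline, stroke `#ff8800` → score (S471, F1738). Machine vertices: (64.1025,102.5860) → (40.4960,107.7396) → (136.4079,144.7167). Open path.

**Shape 2** — `<polygon>` regular polygon, stroke `#ff8800` → score (S471, F1738). Machine vertices: (87.1419,48.1131) → (91.2585,41.9738) → (89.8283,34.7217) → (83.6890,30.6051) → (76.4369,32.0353) → (72.3203,38.1746) → (73.7505,45.4267) → (79.8898,49.5433) → (87.1419,48.1131). Closed: final G1 returns to the first vertex.

**Shape 3** — `<polygon>` closed polygon, stroke `#ff8800` → score (S471, F1738). Machine vertices: (147.8769,87.7341) → (167.7622,11.2886) → (48.0676,130.2767) → (171.1334,133.2188) → (69.0870,7.9306) → (97.2636,123.6472) → (147.8769,87.7341). Closed: final G1 returns to the first vertex.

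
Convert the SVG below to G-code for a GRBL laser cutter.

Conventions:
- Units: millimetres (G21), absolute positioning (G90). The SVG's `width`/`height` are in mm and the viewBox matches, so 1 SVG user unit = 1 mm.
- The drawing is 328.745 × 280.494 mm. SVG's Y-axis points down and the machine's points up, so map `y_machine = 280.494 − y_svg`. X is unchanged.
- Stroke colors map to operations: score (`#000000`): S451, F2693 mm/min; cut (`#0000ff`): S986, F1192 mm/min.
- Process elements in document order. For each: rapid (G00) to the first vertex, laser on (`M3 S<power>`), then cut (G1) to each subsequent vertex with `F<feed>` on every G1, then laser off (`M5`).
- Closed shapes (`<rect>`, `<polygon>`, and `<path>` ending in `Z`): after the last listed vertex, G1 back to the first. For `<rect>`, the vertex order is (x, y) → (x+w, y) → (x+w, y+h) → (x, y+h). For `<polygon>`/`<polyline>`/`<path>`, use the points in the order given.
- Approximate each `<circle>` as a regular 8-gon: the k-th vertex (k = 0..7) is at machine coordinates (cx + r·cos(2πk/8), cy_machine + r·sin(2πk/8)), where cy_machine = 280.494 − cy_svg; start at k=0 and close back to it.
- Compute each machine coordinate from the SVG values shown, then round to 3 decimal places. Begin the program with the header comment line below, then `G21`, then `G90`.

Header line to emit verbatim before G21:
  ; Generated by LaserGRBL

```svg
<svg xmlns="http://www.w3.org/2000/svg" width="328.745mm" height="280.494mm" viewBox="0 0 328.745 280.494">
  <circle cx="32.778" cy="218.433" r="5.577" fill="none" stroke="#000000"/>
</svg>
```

; Generated by LaserGRBL
G21
G90
G00 X38.355 Y62.061
M3 S451
G1 X36.722 Y66.005 F2693
G1 X32.778 Y67.638 F2693
G1 X28.834 Y66.005 F2693
G1 X27.201 Y62.061 F2693
G1 X28.834 Y58.117 F2693
G1 X32.778 Y56.484 F2693
G1 X36.722 Y58.117 F2693
G1 X38.355 Y62.061 F2693
M5

1 u = 1 mm; y_m = 280.494 − y.

[1] `<circle>` circle, #000000→score S451 F2693: (38.355,62.061) → (36.722,66.005) → (32.778,67.638) → (28.834,66.005) → (27.201,62.061) → (28.834,58.117) → (32.778,56.484) → (36.722,58.117) → (38.355,62.061) (closed)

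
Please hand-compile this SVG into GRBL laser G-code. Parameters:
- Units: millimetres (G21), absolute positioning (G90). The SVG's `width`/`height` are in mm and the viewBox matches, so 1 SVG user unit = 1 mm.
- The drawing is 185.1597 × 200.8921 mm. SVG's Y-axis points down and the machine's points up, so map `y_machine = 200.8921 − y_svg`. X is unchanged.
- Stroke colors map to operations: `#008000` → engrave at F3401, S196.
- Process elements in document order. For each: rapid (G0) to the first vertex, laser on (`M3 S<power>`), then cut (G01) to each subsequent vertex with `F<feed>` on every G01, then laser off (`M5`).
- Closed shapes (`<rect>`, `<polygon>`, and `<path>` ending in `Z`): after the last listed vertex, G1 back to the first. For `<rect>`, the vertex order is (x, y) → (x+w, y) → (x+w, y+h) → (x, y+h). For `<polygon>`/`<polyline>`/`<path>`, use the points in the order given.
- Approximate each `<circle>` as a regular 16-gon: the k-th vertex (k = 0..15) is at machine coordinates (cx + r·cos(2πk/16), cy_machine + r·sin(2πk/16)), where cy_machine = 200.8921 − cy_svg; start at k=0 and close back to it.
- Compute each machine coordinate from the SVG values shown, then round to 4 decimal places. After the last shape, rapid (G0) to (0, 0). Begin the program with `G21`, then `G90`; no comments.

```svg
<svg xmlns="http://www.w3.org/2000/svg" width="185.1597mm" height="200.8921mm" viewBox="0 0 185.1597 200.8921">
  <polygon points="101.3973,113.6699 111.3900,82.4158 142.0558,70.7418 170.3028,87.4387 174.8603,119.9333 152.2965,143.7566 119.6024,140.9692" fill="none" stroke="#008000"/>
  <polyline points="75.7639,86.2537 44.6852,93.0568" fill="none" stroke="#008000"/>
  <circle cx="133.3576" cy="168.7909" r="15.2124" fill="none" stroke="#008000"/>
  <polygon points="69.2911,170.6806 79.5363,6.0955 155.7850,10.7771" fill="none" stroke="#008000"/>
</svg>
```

Since the viewBox matches the mm dimensions, user units are millimetres directly. The only transform is the Y-flip y_m = 200.8921 − y_svg.

Shape 1 is a regular polygon drawn with `<polygon>`. Its stroke #008000 means engrave at S196, F3401. After flipping Y the toolpath is (101.3973,87.2222) → (111.3900,118.4763) → (142.0558,130.1503) → (170.3028,113.4534) → (174.8603,80.9588) → (152.2965,57.1355) → (119.6024,59.9229) → (101.3973,87.2222), returning to the start.

Shape 2 is a line segment drawn with `<polyline>`. Its stroke #008000 means engrave at S196, F3401. After flipping Y the toolpath is (75.7639,114.6384) → (44.6852,107.8353).

Shape 3 is a circle drawn with `<circle>`. Its stroke #008000 means engrave at S196, F3401. After flipping Y the toolpath is (148.5700,32.1012) → (147.4120,37.9227) → (144.1144,42.8580) → (139.1791,46.1556) → (133.3576,47.3136) → (127.5361,46.1556) → (122.6008,42.8580) → (119.3032,37.9227) → (118.1452,32.1012) → (119.3032,26.2797) → (122.6008,21.3444) → (127.5361,18.0468) → (133.3576,16.8888) → (139.1791,18.0468) → (144.1144,21.3444) → (147.4120,26.2797) → (148.5700,32.1012), returning to the start.

Shape 4 is a closed polygon drawn with `<polygon>`. Its stroke #008000 means engrave at S196, F3401. After flipping Y the toolpath is (69.2911,30.2115) → (79.5363,194.7966) → (155.7850,190.1150) → (69.2911,30.2115), returning to the start.

G21
G90
G0 X101.3973 Y87.2222
M3 S196
G01 X111.3900 Y118.4763 F3401
G01 X142.0558 Y130.1503 F3401
G01 X170.3028 Y113.4534 F3401
G01 X174.8603 Y80.9588 F3401
G01 X152.2965 Y57.1355 F3401
G01 X119.6024 Y59.9229 F3401
G01 X101.3973 Y87.2222 F3401
M5
G0 X75.7639 Y114.6384
M3 S196
G01 X44.6852 Y107.8353 F3401
M5
G0 X148.5700 Y32.1012
M3 S196
G01 X147.4120 Y37.9227 F3401
G01 X144.1144 Y42.8580 F3401
G01 X139.1791 Y46.1556 F3401
G01 X133.3576 Y47.3136 F3401
G01 X127.5361 Y46.1556 F3401
G01 X122.6008 Y42.8580 F3401
G01 X119.3032 Y37.9227 F3401
G01 X118.1452 Y32.1012 F3401
G01 X119.3032 Y26.2797 F3401
G01 X122.6008 Y21.3444 F3401
G01 X127.5361 Y18.0468 F3401
G01 X133.3576 Y16.8888 F3401
G01 X139.1791 Y18.0468 F3401
G01 X144.1144 Y21.3444 F3401
G01 X147.4120 Y26.2797 F3401
G01 X148.5700 Y32.1012 F3401
M5
G0 X69.2911 Y30.2115
M3 S196
G01 X79.5363 Y194.7966 F3401
G01 X155.7850 Y190.1150 F3401
G01 X69.2911 Y30.2115 F3401
M5
G0 X0.0000 Y0.0000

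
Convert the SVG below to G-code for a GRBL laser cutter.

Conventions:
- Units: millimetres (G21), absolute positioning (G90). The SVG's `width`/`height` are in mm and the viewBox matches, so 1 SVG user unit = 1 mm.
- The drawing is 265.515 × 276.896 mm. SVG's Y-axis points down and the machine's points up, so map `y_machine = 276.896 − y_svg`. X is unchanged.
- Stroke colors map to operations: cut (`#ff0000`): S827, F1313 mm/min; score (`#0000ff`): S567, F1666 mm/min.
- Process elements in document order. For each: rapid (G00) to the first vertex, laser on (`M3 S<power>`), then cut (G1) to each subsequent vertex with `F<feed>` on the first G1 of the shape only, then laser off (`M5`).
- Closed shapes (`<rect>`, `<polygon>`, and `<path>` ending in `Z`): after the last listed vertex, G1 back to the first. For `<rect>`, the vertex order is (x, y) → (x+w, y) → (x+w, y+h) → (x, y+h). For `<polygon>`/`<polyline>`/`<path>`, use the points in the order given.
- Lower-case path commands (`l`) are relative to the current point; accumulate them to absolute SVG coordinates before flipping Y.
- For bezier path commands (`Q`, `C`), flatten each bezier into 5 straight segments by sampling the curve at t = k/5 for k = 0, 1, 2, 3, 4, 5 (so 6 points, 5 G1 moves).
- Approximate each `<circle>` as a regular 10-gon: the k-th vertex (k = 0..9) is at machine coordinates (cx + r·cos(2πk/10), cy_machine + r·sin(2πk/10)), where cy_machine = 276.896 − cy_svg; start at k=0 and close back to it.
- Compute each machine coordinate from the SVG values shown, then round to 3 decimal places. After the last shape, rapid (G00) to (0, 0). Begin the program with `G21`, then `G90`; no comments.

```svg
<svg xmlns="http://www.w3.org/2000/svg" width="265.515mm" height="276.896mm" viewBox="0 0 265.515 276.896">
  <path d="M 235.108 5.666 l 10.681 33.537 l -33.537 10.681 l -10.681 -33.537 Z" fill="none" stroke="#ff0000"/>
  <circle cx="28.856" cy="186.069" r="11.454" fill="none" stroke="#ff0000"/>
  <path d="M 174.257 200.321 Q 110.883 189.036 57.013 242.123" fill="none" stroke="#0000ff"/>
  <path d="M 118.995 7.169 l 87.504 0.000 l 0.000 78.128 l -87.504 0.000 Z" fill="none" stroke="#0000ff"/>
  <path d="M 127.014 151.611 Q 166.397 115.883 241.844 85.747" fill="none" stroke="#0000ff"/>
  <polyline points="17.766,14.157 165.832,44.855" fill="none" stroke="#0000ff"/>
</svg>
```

G21
G90
G00 X235.108 Y271.230
M3 S827
G1 X245.789 Y237.693 F1313
G1 X212.252 Y227.012
G1 X201.571 Y260.549
G1 X235.108 Y271.230
M5
G00 X40.310 Y90.827
M3 S827
G1 X38.122 Y97.559 F1313
G1 X32.395 Y101.720
G1 X25.317 Y101.720
G1 X19.590 Y97.559
G1 X17.402 Y90.827
G1 X19.590 Y84.095
G1 X25.317 Y79.934
G1 X32.395 Y79.934
G1 X38.122 Y84.095
G1 X40.310 Y90.827
M5
G00 X174.257 Y76.575
M3 S567
G1 X149.288 Y78.514 F1666
G1 X125.078 Y75.303
G1 X101.630 Y66.943
G1 X78.941 Y53.433
G1 X57.013 Y34.773
M5
G00 X118.995 Y269.727
M3 S567
G1 X206.499 Y269.727 F1666
G1 X206.499 Y191.599
G1 X118.995 Y191.599
G1 X118.995 Y269.727
M5
G00 X127.014 Y125.285
M3 S567
G1 X144.210 Y139.353 F1666
G1 X164.291 Y152.973
G1 X187.257 Y166.145
G1 X213.108 Y178.871
G1 X241.844 Y191.149
M5
G00 X17.766 Y262.739
M3 S567
G1 X165.832 Y232.041 F1666
M5
G00 X0.000 Y0.000

1 u = 1 mm; y_m = 276.896 − y.

[1] `<path>` regular polygon, #ff0000→cut S827 F1313: (235.108,271.230) → (245.789,237.693) → (212.252,227.012) → (201.571,260.549) → (235.108,271.230) (closed)

[2] `<circle>` circle, #ff0000→cut S827 F1313: (40.310,90.827) → (38.122,97.559) → (32.395,101.720) → (25.317,101.720) → (19.590,97.559) → (17.402,90.827) → (19.590,84.095) → (25.317,79.934) → (32.395,79.934) → (38.122,84.095) → (40.310,90.827) (closed)

[3] `<path>` quadratic bezier, #0000ff→score S567 F1666: (174.257,76.575) → (149.288,78.514) → (125.078,75.303) → (101.630,66.943) → (78.941,53.433) → (57.013,34.773)

[4] `<path>` rectangle, #0000ff→score S567 F1666: (118.995,269.727) → (206.499,269.727) → (206.499,191.599) → (118.995,191.599) → (118.995,269.727) (closed)

[5] `<path>` quadratic bezier, #0000ff→score S567 F1666: (127.014,125.285) → (144.210,139.353) → (164.291,152.973) → (187.257,166.145) → (213.108,178.871) → (241.844,191.149)

[6] `<polyline>` line segment, #0000ff→score S567 F1666: (17.766,262.739) → (165.832,232.041)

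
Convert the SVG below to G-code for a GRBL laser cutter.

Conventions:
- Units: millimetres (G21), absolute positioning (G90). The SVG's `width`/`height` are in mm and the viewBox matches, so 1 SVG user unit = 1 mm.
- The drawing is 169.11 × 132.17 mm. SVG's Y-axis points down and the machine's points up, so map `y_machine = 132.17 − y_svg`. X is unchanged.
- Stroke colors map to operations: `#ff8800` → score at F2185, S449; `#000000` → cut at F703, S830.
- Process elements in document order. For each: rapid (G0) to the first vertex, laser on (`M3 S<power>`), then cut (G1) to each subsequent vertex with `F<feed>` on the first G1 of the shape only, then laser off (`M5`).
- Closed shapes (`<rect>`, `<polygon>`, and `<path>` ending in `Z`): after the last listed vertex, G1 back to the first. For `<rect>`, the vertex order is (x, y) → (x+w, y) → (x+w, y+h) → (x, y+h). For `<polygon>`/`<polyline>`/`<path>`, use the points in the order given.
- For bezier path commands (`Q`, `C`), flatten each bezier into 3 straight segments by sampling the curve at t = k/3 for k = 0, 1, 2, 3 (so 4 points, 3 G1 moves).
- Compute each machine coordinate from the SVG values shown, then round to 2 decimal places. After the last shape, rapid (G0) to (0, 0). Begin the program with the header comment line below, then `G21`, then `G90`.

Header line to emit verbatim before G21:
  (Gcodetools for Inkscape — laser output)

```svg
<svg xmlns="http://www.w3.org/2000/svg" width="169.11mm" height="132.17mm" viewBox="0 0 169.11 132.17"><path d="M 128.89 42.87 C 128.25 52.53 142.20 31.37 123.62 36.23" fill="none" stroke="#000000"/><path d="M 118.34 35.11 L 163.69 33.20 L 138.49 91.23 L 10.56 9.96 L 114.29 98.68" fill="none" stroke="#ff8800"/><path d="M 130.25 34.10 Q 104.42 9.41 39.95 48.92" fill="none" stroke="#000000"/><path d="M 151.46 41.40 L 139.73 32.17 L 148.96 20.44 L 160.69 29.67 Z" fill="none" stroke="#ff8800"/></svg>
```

viewBox `0 0 169.11 132.17` with mm width/height → 1 unit = 1 mm. Flip: y_m = 132.17 − y_svg.

**Shape 1** — `<path>` cubic bezier, stroke `#000000` → cut (S830, F703). Control points (SVG): P0=(128.89,42.87), P1=(128.25,52.53), P2=(142.20,31.37), P3=(123.62,36.23); sampled at t=k/3. Machine vertices: (128.89,89.30) → (131.37,87.81) → (133.10,94.23) → (123.62,95.94). Open path.

**Shape 2** — `<path>` open polyline, stroke `#ff8800` → score (S449, F2185). Machine vertices: (118.34,97.06) → (163.69,98.97) → (138.49,40.94) → (10.56,122.21) → (114.29,33.49). Open path.

**Shape 3** — `<path>` quadratic bezier, stroke `#000000` → cut (S830, F703). Control points (SVG): P0=(130.25,34.10), P1=(104.42,9.41), P2=(39.95,48.92); sampled at t=k/3. Machine vertices: (130.25,98.07) → (108.74,107.40) → (78.64,102.46) → (39.95,83.25). Open path.

**Shape 4** — `<path>` regular polygon, stroke `#ff8800` → score (S449, F2185). Machine vertices: (151.46,90.77) → (139.73,100.00) → (148.96,111.73) → (160.69,102.50) → (151.46,90.77). Closed: final G1 returns to the first vertex.

(Gcodetools for Inkscape — laser output)
G21
G90
G0 X128.89 Y89.30
M3 S830
G1 X131.37 Y87.81 F703
G1 X133.10 Y94.23
G1 X123.62 Y95.94
M5
G0 X118.34 Y97.06
M3 S449
G1 X163.69 Y98.97 F2185
G1 X138.49 Y40.94
G1 X10.56 Y122.21
G1 X114.29 Y33.49
M5
G0 X130.25 Y98.07
M3 S830
G1 X108.74 Y107.40 F703
G1 X78.64 Y102.46
G1 X39.95 Y83.25
M5
G0 X151.46 Y90.77
M3 S449
G1 X139.73 Y100.00 F2185
G1 X148.96 Y111.73
G1 X160.69 Y102.50
G1 X151.46 Y90.77
M5
G0 X0.00 Y0.00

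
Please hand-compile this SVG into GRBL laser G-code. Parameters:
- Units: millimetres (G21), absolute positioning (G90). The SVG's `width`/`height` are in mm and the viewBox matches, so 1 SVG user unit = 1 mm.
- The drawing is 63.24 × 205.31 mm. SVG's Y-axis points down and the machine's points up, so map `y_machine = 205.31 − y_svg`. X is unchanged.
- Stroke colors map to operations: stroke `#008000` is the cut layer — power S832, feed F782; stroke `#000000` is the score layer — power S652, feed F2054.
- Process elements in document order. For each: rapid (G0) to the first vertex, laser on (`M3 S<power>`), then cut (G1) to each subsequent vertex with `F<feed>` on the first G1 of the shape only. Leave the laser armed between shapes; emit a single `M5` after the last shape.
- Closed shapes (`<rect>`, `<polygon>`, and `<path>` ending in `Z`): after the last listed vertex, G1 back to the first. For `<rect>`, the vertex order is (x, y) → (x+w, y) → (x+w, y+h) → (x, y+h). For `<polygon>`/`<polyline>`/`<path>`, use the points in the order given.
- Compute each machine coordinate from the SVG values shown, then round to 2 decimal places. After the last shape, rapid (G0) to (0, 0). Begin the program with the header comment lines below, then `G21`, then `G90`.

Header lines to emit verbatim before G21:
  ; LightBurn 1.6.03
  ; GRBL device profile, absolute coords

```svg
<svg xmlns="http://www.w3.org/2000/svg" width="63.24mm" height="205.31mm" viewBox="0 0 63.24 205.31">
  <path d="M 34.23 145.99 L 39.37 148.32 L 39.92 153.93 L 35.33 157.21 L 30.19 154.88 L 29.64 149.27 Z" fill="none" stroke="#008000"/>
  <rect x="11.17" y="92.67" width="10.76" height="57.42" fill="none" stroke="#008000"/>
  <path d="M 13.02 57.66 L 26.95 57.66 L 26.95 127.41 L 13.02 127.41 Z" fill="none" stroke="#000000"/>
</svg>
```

Since the viewBox matches the mm dimensions, user units are millimetres directly. The only transform is the Y-flip y_m = 205.31 − y_svg.

Shape 1 is a regular polygon drawn with `<path>`. Its stroke #008000 means cut at S832, F782. After flipping Y the toolpath is (34.23,59.32) → (39.37,56.99) → (39.92,51.38) → (35.33,48.10) → (30.19,50.43) → (29.64,56.04) → (34.23,59.32), returning to the start.

Shape 2 is a rectangle drawn with `<rect>`. Its stroke #008000 means cut at S832, F782. After flipping Y the toolpath is (11.17,112.64) → (21.93,112.64) → (21.93,55.22) → (11.17,55.22) → (11.17,112.64), returning to the start.

Shape 3 is a rectangle drawn with `<path>`. Its stroke #000000 means score at S652, F2054. After flipping Y the toolpath is (13.02,147.65) → (26.95,147.65) → (26.95,77.90) → (13.02,77.90) → (13.02,147.65), returning to the start.

; LightBurn 1.6.03
; GRBL device profile, absolute coords
G21
G90
G0 X34.23 Y59.32
M3 S832
G1 X39.37 Y56.99 F782
G1 X39.92 Y51.38
G1 X35.33 Y48.10
G1 X30.19 Y50.43
G1 X29.64 Y56.04
G1 X34.23 Y59.32
G0 X11.17 Y112.64
M3 S832
G1 X21.93 Y112.64 F782
G1 X21.93 Y55.22
G1 X11.17 Y55.22
G1 X11.17 Y112.64
G0 X13.02 Y147.65
M3 S652
G1 X26.95 Y147.65 F2054
G1 X26.95 Y77.90
G1 X13.02 Y77.90
G1 X13.02 Y147.65
M5
G0 X0.00 Y0.00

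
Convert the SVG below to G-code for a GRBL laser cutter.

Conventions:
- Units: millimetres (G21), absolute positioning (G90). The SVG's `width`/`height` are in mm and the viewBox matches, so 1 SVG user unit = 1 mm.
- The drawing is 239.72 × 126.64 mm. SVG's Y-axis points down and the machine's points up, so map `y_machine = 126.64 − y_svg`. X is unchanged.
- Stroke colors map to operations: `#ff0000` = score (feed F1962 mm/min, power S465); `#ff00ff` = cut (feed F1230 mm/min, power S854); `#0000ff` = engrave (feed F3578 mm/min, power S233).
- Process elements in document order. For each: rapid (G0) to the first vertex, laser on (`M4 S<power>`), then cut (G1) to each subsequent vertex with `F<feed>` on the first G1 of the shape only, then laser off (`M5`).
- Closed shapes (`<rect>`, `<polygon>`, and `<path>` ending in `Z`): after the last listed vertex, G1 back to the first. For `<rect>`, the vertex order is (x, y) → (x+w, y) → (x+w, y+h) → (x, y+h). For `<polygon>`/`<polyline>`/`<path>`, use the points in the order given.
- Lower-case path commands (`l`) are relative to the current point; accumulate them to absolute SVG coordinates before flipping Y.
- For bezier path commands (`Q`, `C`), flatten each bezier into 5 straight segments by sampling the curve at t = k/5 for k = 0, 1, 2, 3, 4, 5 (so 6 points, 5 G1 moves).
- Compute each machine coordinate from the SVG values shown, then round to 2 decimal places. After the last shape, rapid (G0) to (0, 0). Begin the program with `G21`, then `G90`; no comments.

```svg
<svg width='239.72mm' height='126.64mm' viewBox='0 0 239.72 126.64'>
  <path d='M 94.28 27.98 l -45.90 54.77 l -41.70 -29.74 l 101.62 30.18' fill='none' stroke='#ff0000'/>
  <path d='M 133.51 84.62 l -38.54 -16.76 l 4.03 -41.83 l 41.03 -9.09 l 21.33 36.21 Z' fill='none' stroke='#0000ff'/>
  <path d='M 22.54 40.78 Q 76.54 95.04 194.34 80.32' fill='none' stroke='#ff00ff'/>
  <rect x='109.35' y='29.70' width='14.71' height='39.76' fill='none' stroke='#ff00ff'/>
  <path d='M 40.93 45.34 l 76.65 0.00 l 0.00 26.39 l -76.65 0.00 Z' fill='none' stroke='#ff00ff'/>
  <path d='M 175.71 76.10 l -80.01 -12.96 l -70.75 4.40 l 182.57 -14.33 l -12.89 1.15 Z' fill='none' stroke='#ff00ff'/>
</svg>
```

G21
G90
G0 X94.28 Y98.66
M4 S465
G1 X48.38 Y43.89 F1962
G1 X6.68 Y73.63
G1 X108.30 Y43.45
M5
G0 X133.51 Y42.02
M4 S233
G1 X94.97 Y58.78 F3578
G1 X99.00 Y100.61
G1 X140.03 Y109.70
G1 X161.36 Y73.49
G1 X133.51 Y42.02
M5
G0 X22.54 Y85.86
M4 S854
G1 X46.69 Y66.92 F1230
G1 X75.95 Y53.49
G1 X110.31 Y45.58
G1 X149.77 Y43.19
G1 X194.34 Y46.32
M5
G0 X109.35 Y96.94
M4 S854
G1 X124.06 Y96.94 F1230
G1 X124.06 Y57.18
G1 X109.35 Y57.18
G1 X109.35 Y96.94
M5
G0 X40.93 Y81.30
M4 S854
G1 X117.58 Y81.30 F1230
G1 X117.58 Y54.91
G1 X40.93 Y54.91
G1 X40.93 Y81.30
M5
G0 X175.71 Y50.54
M4 S854
G1 X95.70 Y63.50 F1230
G1 X24.95 Y59.10
G1 X207.52 Y73.43
G1 X194.63 Y72.28
G1 X175.71 Y50.54
M5
G0 X0.00 Y0.00

viewBox `0 0 239.72 126.64` with mm width/height → 1 unit = 1 mm. Flip: y_m = 126.64 − y_svg.

**Shape 1** — `<path>` open polyline, stroke `#ff0000` → score (S465, F1962). Machine vertices: (94.28,98.66) → (48.38,43.89) → (6.68,73.63) → (108.30,43.45). Open path.

**Shape 2** — `<path>` regular polygon, stroke `#0000ff` → engrave (S233, F3578). Machine vertices: (133.51,42.02) → (94.97,58.78) → (99.00,100.61) → (140.03,109.70) → (161.36,73.49) → (133.51,42.02). Closed: final G1 returns to the first vertex.

**Shape 3** — `<path>` quadratic bezier, stroke `#ff00ff` → cut (S854, F1230). Control points (SVG): P0=(22.54,40.78), P1=(76.54,95.04), P2=(194.34,80.32); sampled at t=k/5. Machine vertices: (22.54,85.86) → (46.69,66.92) → (75.95,53.49) → (110.31,45.58) → (149.77,43.19) → (194.34,46.32). Open path.

**Shape 4** — `<rect>` rectangle, stroke `#ff00ff` → cut (S854, F1230). Machine vertices: (109.35,96.94) → (124.06,96.94) → (124.06,57.18) → (109.35,57.18) → (109.35,96.94). Closed: final G1 returns to the first vertex.

**Shape 5** — `<path>` rectangle, stroke `#ff00ff` → cut (S854, F1230). Machine vertices: (40.93,81.30) → (117.58,81.30) → (117.58,54.91) → (40.93,54.91) → (40.93,81.30). Closed: final G1 returns to the first vertex.

**Shape 6** — `<path>` closed polygon, stroke `#ff00ff` → cut (S854, F1230). Machine vertices: (175.71,50.54) → (95.70,63.50) → (24.95,59.10) → (207.52,73.43) → (194.63,72.28) → (175.71,50.54). Closed: final G1 returns to the first vertex.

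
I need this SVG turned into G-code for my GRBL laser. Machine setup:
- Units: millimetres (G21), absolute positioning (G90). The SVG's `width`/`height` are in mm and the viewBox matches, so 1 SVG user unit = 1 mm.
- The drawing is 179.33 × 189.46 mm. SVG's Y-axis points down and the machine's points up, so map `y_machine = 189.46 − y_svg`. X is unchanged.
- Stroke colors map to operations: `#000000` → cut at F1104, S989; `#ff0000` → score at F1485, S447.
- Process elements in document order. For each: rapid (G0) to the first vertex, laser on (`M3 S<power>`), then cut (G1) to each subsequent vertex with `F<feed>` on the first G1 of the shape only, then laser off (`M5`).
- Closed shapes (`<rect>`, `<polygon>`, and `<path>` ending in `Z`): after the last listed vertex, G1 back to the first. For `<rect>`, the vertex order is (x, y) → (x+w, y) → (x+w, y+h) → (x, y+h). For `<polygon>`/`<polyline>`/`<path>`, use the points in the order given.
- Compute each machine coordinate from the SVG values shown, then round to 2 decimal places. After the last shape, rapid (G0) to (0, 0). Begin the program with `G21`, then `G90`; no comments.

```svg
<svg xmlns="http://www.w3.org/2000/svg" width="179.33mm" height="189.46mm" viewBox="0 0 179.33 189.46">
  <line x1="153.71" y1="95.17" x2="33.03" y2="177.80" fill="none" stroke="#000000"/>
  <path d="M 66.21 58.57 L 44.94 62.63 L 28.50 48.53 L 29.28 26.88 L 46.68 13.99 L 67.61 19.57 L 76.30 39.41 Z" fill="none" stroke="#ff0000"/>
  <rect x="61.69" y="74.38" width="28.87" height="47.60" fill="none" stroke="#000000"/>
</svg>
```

1 u = 1 mm; y_m = 189.46 − y.

[1] `<line>` line segment, #000000→cut S989 F1104: (153.71,94.29) → (33.03,11.66)

[2] `<path>` regular polygon, #ff0000→score S447 F1485: (66.21,130.89) → (44.94,126.83) → (28.50,140.93) → (29.28,162.58) → (46.68,175.47) → (67.61,169.89) → (76.30,150.05) → (66.21,130.89) (closed)

[3] `<rect>` rectangle, #000000→cut S989 F1104: (61.69,115.08) → (90.56,115.08) → (90.56,67.48) → (61.69,67.48) → (61.69,115.08) (closed)

G21
G90
G0 X153.71 Y94.29
M3 S989
G1 X33.03 Y11.66 F1104
M5
G0 X66.21 Y130.89
M3 S447
G1 X44.94 Y126.83 F1485
G1 X28.50 Y140.93
G1 X29.28 Y162.58
G1 X46.68 Y175.47
G1 X67.61 Y169.89
G1 X76.30 Y150.05
G1 X66.21 Y130.89
M5
G0 X61.69 Y115.08
M3 S989
G1 X90.56 Y115.08 F1104
G1 X90.56 Y67.48
G1 X61.69 Y67.48
G1 X61.69 Y115.08
M5
G0 X0.00 Y0.00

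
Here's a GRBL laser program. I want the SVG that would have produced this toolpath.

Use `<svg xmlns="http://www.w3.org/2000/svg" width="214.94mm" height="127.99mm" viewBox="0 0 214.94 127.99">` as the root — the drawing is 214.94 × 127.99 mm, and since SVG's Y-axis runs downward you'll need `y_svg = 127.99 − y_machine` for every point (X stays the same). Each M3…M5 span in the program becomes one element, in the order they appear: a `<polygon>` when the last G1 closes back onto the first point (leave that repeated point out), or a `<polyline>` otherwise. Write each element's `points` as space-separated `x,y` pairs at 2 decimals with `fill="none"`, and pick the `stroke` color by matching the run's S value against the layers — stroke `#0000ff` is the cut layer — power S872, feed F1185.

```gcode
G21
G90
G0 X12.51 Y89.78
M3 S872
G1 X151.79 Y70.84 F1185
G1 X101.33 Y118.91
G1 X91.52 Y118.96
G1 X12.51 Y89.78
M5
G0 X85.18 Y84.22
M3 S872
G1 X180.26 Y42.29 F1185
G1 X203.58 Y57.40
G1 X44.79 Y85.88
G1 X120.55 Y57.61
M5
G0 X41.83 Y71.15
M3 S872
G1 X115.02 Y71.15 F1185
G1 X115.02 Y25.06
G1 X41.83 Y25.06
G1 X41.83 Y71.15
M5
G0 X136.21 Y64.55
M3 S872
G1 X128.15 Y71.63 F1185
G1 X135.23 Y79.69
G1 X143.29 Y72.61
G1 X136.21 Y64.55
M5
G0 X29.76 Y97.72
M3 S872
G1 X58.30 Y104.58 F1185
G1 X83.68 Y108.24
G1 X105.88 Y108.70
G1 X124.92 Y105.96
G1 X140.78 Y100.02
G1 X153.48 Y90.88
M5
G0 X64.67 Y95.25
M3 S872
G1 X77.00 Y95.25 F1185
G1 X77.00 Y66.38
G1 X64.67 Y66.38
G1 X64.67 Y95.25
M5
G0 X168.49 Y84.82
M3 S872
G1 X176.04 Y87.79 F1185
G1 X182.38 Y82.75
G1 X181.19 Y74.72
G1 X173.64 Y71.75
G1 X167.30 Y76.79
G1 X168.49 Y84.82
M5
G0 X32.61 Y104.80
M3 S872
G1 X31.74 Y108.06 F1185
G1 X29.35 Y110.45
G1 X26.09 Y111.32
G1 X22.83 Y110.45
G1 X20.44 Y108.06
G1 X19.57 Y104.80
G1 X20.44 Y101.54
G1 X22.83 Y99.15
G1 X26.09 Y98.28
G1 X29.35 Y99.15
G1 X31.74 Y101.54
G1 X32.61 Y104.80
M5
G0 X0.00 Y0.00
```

Each laser-on run becomes one SVG element. Flip Y back into SVG space with y_svg = 127.99 − y_machine. Every run uses S872, so all elements get stroke `#0000ff` (cut).

Run 1: The run returns to its start, so emit a `<polygon>` with points (Y-flipped): 12.51,38.21 151.79,57.15 101.33,9.08 91.52,9.03.

Run 2: The run is open, so emit a `<polyline>` with points (Y-flipped): 85.18,43.77 180.26,85.70 203.58,70.59 44.79,42.11 120.55,70.38.

Run 3: The run returns to its start, so emit a `<polygon>` with points (Y-flipped): 41.83,56.84 115.02,56.84 115.02,102.93 41.83,102.93.

Run 4: The run returns to its start, so emit a `<polygon>` with points (Y-flipped): 136.21,63.44 128.15,56.36 135.23,48.30 143.29,55.38.

Run 5: The run is open, so emit a `<polyline>` with points (Y-flipped): 29.76,30.27 58.30,23.41 83.68,19.75 105.88,19.29 124.92,22.03 140.78,27.97 153.48,37.11.

Run 6: The run returns to its start, so emit a `<polygon>` with points (Y-flipped): 64.67,32.74 77.00,32.74 77.00,61.61 64.67,61.61.

Run 7: The run returns to its start, so emit a `<polygon>` with points (Y-flipped): 168.49,43.17 176.04,40.20 182.38,45.24 181.19,53.27 173.64,56.24 167.30,51.20.

Run 8: The run returns to its start, so emit a `<polygon>` with points (Y-flipped): 32.61,23.19 31.74,19.93 29.35,17.54 26.09,16.67 22.83,17.54 20.44,19.93 19.57,23.19 20.44,26.45 22.83,28.84 26.09,29.71 29.35,28.84 31.74,26.45.

<svg xmlns="http://www.w3.org/2000/svg" width="214.94mm" height="127.99mm" viewBox="0 0 214.94 127.99">
  <polygon points="12.51,38.21 151.79,57.15 101.33,9.08 91.52,9.03" fill="none" stroke="#0000ff"/>
  <polyline points="85.18,43.77 180.26,85.70 203.58,70.59 44.79,42.11 120.55,70.38" fill="none" stroke="#0000ff"/>
  <polygon points="41.83,56.84 115.02,56.84 115.02,102.93 41.83,102.93" fill="none" stroke="#0000ff"/>
  <polygon points="136.21,63.44 128.15,56.36 135.23,48.30 143.29,55.38" fill="none" stroke="#0000ff"/>
  <polyline points="29.76,30.27 58.30,23.41 83.68,19.75 105.88,19.29 124.92,22.03 140.78,27.97 153.48,37.11" fill="none" stroke="#0000ff"/>
  <polygon points="64.67,32.74 77.00,32.74 77.00,61.61 64.67,61.61" fill="none" stroke="#0000ff"/>
  <polygon points="168.49,43.17 176.04,40.20 182.38,45.24 181.19,53.27 173.64,56.24 167.30,51.20" fill="none" stroke="#0000ff"/>
  <polygon points="32.61,23.19 31.74,19.93 29.35,17.54 26.09,16.67 22.83,17.54 20.44,19.93 19.57,23.19 20.44,26.45 22.83,28.84 26.09,29.71 29.35,28.84 31.74,26.45" fill="none" stroke="#0000ff"/>
</svg>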